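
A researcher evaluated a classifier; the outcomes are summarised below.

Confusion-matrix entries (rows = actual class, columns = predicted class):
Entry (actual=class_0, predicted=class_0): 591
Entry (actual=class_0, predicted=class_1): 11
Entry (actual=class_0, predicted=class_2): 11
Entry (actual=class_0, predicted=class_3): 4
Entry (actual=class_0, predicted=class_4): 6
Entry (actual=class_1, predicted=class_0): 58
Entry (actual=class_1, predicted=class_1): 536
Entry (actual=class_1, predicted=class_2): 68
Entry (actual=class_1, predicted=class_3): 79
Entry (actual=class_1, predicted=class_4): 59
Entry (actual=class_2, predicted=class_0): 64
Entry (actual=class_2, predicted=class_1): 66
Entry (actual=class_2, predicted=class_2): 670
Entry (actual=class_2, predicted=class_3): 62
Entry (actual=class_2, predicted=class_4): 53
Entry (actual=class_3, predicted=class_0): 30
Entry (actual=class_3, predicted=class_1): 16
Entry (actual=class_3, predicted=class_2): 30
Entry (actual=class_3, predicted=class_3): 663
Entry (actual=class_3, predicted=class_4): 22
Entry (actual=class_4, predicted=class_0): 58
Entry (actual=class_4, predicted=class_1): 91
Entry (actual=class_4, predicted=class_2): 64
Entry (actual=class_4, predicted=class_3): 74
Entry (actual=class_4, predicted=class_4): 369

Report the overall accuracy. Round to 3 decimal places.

Accuracy = trace / total = (591+536+670+663+369=2829) / 3755 = 2829/3755 = 0.753

0.753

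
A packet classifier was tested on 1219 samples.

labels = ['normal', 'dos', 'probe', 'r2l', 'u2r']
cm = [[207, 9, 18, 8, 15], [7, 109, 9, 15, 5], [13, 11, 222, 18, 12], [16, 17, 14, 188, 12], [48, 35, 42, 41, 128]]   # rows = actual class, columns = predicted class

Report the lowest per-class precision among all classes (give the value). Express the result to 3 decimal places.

0.602

Per-class precision (TP/(TP+FP)):
  normal: TP=207, FP=7+13+16+48=84 → 207/291 = 0.7113
  dos: TP=109, FP=9+11+17+35=72 → 109/181 = 0.6022
  probe: TP=222, FP=18+9+14+42=83 → 222/305 = 0.7279
  r2l: TP=188, FP=8+15+18+41=82 → 188/270 = 0.6963
  u2r: TP=128, FP=15+5+12+12=44 → 128/172 = 0.7442
Lowest is class 'dos' with precision = 0.602.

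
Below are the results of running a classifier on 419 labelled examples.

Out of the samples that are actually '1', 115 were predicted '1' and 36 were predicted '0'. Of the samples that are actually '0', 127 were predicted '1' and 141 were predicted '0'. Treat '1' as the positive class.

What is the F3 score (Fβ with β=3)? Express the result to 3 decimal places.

Fβ = (1+β²)·TP / ((1+β²)·TP + β²·FN + FP), with β²=9
= 10·115 / (10·115 + 9·36 + 127) = 0.718

0.718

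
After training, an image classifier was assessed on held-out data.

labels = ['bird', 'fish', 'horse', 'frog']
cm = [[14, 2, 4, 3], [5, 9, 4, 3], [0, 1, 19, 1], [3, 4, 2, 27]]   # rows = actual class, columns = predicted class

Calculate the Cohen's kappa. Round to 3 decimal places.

0.571

Observed agreement pₒ = trace/N = 69/101 = 0.6832
Expected agreement pₑ = Σ (rowᵢ·colᵢ)/N² = (23·22 + 21·16 + 21·29 + 36·34)/101² = 0.2622
κ = (pₒ − pₑ)/(1 − pₑ) = (0.6832 − 0.2622)/(1 − 0.2622) = 0.571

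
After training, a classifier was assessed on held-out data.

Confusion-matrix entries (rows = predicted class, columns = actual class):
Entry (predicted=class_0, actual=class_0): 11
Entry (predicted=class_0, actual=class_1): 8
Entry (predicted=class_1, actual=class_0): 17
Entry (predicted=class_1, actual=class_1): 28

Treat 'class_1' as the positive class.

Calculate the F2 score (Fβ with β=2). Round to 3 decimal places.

0.741

Fβ = (1+β²)·TP / ((1+β²)·TP + β²·FN + FP), with β²=4
= 5·28 / (5·28 + 4·8 + 17) = 0.741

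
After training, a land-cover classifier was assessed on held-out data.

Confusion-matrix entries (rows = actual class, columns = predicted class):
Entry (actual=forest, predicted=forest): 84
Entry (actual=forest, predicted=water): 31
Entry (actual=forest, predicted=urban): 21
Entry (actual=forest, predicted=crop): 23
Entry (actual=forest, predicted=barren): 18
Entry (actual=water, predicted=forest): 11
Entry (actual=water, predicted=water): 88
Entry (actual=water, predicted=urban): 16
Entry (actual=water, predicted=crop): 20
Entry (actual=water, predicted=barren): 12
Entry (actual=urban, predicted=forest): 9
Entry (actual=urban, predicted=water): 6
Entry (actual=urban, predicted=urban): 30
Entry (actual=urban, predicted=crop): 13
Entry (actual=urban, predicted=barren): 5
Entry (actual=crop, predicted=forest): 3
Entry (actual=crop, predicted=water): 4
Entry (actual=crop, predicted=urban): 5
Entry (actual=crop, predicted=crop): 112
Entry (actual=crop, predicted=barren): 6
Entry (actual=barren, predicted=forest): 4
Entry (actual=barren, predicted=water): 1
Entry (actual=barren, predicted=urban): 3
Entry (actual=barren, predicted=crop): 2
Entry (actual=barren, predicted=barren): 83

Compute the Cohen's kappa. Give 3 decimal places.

0.560

Observed agreement pₒ = trace/N = 397/610 = 0.6508
Expected agreement pₑ = Σ (rowᵢ·colᵢ)/N² = (177·111 + 147·130 + 63·75 + 130·170 + 93·124)/610² = 0.2072
κ = (pₒ − pₑ)/(1 − pₑ) = (0.6508 − 0.2072)/(1 − 0.2072) = 0.560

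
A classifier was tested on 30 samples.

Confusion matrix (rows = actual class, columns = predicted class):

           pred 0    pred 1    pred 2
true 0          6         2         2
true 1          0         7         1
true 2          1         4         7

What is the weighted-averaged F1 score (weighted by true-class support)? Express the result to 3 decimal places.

Per-class F1 score (2·TP/(2·TP+FP+FN)):
  0: TP=6, FP=0+1=1, FN=2+2=4 → 12/17 = 0.7059
  1: TP=7, FP=2+4=6, FN=0+1=1 → 14/21 = 0.6667
  2: TP=7, FP=2+1=3, FN=1+4=5 → 14/22 = 0.6364
Weighted-F1 score = Σ (supportᵢ/N)·F1 scoreᵢ with N=30: (10/30)·0.7059 + (8/30)·0.6667 + (12/30)·0.6364 = 0.668

0.668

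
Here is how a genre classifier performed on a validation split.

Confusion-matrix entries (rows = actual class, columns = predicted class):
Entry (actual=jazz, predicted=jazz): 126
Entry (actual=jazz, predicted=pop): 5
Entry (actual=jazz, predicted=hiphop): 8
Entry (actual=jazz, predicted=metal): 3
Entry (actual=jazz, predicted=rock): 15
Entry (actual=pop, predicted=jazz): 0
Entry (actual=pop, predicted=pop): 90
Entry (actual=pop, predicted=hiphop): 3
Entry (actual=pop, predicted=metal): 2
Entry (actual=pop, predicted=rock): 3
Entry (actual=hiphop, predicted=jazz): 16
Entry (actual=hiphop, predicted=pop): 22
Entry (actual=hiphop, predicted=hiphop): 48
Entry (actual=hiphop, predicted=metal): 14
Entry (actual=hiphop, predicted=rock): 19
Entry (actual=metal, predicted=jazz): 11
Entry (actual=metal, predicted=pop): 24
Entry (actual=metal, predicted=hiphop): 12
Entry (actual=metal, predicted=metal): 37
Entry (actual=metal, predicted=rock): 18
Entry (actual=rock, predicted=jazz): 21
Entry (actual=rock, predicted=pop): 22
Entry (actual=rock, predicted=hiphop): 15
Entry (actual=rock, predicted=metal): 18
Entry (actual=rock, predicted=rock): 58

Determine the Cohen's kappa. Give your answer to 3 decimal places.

0.483

Observed agreement pₒ = trace/N = 359/610 = 0.5885
Expected agreement pₑ = Σ (rowᵢ·colᵢ)/N² = (157·174 + 98·163 + 119·86 + 102·74 + 134·113)/610² = 0.2048
κ = (pₒ − pₑ)/(1 − pₑ) = (0.5885 − 0.2048)/(1 − 0.2048) = 0.483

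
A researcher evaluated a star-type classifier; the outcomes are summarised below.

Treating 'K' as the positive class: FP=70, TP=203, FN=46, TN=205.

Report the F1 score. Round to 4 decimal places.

0.7778

Precision = TP/(TP+FP) = 203/273 = 0.7436
Recall = TP/(TP+FN) = 203/249 = 0.8153
F1 = 2·TP/(2·TP+FP+FN) = 406/522 = 0.7778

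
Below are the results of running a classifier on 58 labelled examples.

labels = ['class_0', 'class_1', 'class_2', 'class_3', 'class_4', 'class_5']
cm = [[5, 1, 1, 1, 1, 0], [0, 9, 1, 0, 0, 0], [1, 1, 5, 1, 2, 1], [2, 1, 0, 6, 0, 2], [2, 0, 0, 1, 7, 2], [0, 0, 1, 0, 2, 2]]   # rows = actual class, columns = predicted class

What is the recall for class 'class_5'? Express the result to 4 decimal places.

0.4000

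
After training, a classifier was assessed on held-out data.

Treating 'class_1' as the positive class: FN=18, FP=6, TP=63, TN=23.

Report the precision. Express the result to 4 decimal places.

0.9130

Precision = TP/(TP+FP) = 63/(63+6) = 63/69 = 0.9130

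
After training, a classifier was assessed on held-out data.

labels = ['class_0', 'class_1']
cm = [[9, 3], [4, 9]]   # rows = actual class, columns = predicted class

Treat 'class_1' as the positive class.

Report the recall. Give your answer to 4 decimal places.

0.6923

Recall = TP/(TP+FN) = 9/(9+4) = 9/13 = 0.6923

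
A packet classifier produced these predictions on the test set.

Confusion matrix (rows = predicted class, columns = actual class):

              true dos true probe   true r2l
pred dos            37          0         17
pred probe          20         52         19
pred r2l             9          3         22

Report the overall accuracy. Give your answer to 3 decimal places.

0.620

Accuracy = trace / total = (37+52+22=111) / 179 = 111/179 = 0.620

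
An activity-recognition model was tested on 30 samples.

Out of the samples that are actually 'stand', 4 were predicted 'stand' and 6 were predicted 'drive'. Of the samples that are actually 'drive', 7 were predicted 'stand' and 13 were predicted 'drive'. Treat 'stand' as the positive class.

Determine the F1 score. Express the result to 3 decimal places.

0.381

Precision = TP/(TP+FP) = 4/11 = 0.3636
Recall = TP/(TP+FN) = 4/10 = 0.4000
F1 = 2·TP/(2·TP+FP+FN) = 8/21 = 0.381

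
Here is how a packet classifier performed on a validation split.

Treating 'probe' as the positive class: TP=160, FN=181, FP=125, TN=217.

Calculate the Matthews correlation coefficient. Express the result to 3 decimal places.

MCC = (TP·TN − FP·FN) / √((TP+FP)(TP+FN)(TN+FP)(TN+FN))
Numerator = 160·217 − 125·181 = 12095
Denominator = √(285·341·342·398) = √13228433460 = 115014.9271
MCC = 12095 / 115014.9271 = 0.105

0.105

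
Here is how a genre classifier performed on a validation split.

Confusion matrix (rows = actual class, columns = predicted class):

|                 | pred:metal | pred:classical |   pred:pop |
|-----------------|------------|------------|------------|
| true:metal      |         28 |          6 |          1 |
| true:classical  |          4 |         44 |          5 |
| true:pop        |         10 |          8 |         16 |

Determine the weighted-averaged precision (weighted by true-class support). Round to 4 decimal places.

Per-class precision (TP/(TP+FP)):
  metal: TP=28, FP=4+10=14 → 28/42 = 0.66667
  classical: TP=44, FP=6+8=14 → 44/58 = 0.75862
  pop: TP=16, FP=1+5=6 → 16/22 = 0.72727
Weighted-precision = Σ (supportᵢ/N)·precisionᵢ with N=122: (35/122)·0.66667 + (53/122)·0.75862 + (34/122)·0.72727 = 0.7235

0.7235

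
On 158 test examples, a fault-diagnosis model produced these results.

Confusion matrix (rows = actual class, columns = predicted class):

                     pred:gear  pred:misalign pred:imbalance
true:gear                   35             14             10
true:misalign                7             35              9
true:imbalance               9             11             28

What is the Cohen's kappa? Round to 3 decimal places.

0.430

Observed agreement pₒ = trace/N = 98/158 = 0.6203
Expected agreement pₑ = Σ (rowᵢ·colᵢ)/N² = (59·51 + 51·60 + 48·47)/158² = 0.3335
κ = (pₒ − pₑ)/(1 − pₑ) = (0.6203 − 0.3335)/(1 − 0.3335) = 0.430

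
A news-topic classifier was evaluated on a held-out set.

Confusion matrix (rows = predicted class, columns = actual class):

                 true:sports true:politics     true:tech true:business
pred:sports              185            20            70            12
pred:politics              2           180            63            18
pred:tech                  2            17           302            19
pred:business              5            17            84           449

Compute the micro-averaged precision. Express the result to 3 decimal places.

0.772

Micro-averaging pools counts across classes: ΣTP=1116, ΣFP=329, ΣFN=329.
Micro-precision = TP/(TP+FP) on pooled counts = 0.772 (equals overall accuracy in single-label multiclass).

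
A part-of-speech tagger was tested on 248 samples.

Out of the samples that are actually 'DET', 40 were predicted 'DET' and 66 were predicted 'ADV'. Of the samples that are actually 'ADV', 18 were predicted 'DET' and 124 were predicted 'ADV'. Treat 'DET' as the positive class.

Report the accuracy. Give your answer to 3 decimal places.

Accuracy = (TP+TN)/N = (40+124)/248 = 0.661

0.661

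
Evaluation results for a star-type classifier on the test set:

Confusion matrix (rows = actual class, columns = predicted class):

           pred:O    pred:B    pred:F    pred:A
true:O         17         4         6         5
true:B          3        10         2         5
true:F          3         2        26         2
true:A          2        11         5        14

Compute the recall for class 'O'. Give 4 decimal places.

recall = TP/(TP+FN).
O: TP=17, FN=4+6+5=15 → 17/32 = 0.53125

0.5313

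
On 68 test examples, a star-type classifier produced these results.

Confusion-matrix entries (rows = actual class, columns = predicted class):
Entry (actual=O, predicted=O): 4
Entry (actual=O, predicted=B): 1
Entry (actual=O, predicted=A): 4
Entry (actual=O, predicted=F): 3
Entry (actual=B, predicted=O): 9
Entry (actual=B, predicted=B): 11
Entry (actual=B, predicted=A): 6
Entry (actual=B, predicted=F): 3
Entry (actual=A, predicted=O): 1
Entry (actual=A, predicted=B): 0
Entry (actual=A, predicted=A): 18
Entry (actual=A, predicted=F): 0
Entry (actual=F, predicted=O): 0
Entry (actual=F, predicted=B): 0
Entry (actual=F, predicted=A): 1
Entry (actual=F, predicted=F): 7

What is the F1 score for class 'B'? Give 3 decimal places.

Take TP from the diagonal, FP from the rest of the 'B' prediction marginal, FN from the rest of the 'B' actual marginal.
F1 score = 2·TP/(2·TP+FP+FN).
B: TP=11, FP=1+0+0=1, FN=9+6+3=18 → 22/41 = 0.5366

0.537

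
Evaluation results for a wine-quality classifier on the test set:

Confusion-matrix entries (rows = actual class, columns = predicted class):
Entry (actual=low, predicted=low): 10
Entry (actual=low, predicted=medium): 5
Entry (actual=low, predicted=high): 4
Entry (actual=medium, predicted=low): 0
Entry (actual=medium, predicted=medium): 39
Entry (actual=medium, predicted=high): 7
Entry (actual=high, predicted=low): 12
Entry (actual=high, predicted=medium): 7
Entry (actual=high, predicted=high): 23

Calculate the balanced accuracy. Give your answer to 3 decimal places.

0.641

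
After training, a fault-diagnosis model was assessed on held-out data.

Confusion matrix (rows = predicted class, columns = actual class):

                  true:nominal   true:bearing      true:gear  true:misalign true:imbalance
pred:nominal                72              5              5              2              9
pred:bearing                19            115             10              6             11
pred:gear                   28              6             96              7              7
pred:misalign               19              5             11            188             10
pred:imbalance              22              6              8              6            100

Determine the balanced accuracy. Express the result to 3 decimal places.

0.731

Balanced accuracy = mean of per-class recall.
  nominal: recall = 72/160 = 0.4500
  bearing: recall = 115/137 = 0.8394
  gear: recall = 96/130 = 0.7385
  misalign: recall = 188/209 = 0.8995
  imbalance: recall = 100/137 = 0.7299
Mean = (0.4500 + 0.8394 + 0.7385 + 0.8995 + 0.7299) / 5 = 0.731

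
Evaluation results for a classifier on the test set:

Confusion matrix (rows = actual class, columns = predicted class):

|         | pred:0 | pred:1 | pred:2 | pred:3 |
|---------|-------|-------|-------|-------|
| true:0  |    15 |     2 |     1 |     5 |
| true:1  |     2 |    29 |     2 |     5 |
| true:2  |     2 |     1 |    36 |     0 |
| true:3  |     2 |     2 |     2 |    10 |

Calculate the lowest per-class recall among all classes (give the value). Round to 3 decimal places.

Per-class recall (TP/(TP+FN)):
  0: TP=15, FN=2+1+5=8 → 15/23 = 0.6522
  1: TP=29, FN=2+2+5=9 → 29/38 = 0.7632
  2: TP=36, FN=2+1+0=3 → 36/39 = 0.9231
  3: TP=10, FN=2+2+2=6 → 10/16 = 0.6250
Lowest is class '3' with recall = 0.625.

0.625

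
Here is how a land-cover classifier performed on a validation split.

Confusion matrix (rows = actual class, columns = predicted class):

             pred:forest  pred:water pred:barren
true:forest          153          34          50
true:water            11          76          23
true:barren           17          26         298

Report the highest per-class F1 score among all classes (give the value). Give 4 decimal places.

Per-class F1 score (2·TP/(2·TP+FP+FN)):
  forest: TP=153, FP=11+17=28, FN=34+50=84 → 306/418 = 0.73206
  water: TP=76, FP=34+26=60, FN=11+23=34 → 152/246 = 0.61789
  barren: TP=298, FP=50+23=73, FN=17+26=43 → 596/712 = 0.83708
Highest is class 'barren' with F1 score = 0.8371.

0.8371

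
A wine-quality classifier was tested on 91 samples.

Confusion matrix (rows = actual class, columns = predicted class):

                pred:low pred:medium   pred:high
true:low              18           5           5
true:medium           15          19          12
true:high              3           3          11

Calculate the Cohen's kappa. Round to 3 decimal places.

0.296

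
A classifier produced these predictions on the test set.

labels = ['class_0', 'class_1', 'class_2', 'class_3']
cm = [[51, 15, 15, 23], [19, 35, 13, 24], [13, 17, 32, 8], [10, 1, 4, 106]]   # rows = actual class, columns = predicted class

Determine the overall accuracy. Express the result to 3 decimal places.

0.580

Accuracy = trace / total = (51+35+32+106=224) / 386 = 224/386 = 0.580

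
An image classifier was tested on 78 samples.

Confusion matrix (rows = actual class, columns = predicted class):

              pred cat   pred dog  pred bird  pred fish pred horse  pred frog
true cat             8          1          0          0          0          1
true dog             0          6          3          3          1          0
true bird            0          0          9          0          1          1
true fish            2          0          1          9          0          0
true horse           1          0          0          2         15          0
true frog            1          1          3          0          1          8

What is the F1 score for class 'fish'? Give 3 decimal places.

F1 score = 2·TP/(2·TP+FP+FN).
fish: TP=9, FP=0+3+0+2+0=5, FN=2+0+1+0+0=3 → 18/26 = 0.6923

0.692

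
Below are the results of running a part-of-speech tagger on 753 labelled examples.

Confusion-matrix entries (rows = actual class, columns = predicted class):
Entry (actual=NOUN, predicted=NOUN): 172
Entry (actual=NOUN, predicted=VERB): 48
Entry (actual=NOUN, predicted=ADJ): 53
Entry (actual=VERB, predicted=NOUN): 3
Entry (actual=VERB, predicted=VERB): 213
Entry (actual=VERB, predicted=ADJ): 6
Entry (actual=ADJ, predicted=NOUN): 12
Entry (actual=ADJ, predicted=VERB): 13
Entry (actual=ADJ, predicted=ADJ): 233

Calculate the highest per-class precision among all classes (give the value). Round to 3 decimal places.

Per-class precision (TP/(TP+FP)):
  NOUN: TP=172, FP=3+12=15 → 172/187 = 0.9198
  VERB: TP=213, FP=48+13=61 → 213/274 = 0.7774
  ADJ: TP=233, FP=53+6=59 → 233/292 = 0.7979
Highest is class 'NOUN' with precision = 0.920.

0.920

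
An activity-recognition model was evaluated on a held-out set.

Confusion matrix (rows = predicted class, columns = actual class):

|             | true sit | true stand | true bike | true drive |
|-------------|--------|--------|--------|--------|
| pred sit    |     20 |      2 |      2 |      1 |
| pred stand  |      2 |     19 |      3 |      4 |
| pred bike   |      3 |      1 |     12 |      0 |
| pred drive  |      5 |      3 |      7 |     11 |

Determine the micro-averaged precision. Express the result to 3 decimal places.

Micro-averaging pools counts across classes: ΣTP=62, ΣFP=33, ΣFN=33.
Micro-precision = TP/(TP+FP) on pooled counts = 0.653 (equals overall accuracy in single-label multiclass).

0.653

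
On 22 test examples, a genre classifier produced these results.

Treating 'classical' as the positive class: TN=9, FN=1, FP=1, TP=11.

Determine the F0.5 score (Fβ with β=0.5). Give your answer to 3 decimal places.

0.917

Fβ = (1+β²)·TP / ((1+β²)·TP + β²·FN + FP), with β²=1/4
= 1.25·11 / (1.25·11 + 0.25·1 + 1) = 0.917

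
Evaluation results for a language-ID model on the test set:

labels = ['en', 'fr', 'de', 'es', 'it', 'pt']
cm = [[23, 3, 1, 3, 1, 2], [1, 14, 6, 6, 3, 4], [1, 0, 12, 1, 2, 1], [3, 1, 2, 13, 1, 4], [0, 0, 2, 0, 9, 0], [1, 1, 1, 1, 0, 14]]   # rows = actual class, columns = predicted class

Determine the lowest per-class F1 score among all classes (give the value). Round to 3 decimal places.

0.528

Per-class F1 score (2·TP/(2·TP+FP+FN)):
  en: TP=23, FP=1+1+3+0+1=6, FN=3+1+3+1+2=10 → 46/62 = 0.7419
  fr: TP=14, FP=3+0+1+0+1=5, FN=1+6+6+3+4=20 → 28/53 = 0.5283
  de: TP=12, FP=1+6+2+2+1=12, FN=1+0+1+2+1=5 → 24/41 = 0.5854
  es: TP=13, FP=3+6+1+0+1=11, FN=3+1+2+1+4=11 → 26/48 = 0.5417
  it: TP=9, FP=1+3+2+1+0=7, FN=0+0+2+0+0=2 → 18/27 = 0.6667
  pt: TP=14, FP=2+4+1+4+0=11, FN=1+1+1+1+0=4 → 28/43 = 0.6512
Lowest is class 'fr' with F1 score = 0.528.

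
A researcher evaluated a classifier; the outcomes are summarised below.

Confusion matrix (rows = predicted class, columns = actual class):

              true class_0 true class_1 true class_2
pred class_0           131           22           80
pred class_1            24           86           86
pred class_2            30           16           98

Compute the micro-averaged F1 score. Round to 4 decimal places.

0.5497

Micro-averaging pools counts across classes: ΣTP=315, ΣFP=258, ΣFN=258.
Micro-F1 score = 2·TP/(2·TP+FP+FN) on pooled counts = 0.5497 (equals overall accuracy in single-label multiclass).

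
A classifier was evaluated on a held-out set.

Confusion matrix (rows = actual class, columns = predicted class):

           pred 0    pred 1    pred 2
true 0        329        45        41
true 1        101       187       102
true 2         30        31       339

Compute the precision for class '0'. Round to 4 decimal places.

Take TP from the diagonal, FP from the rest of the '0' prediction marginal, FN from the rest of the '0' actual marginal.
precision = TP/(TP+FP).
0: TP=329, FP=101+30=131 → 329/460 = 0.71522

0.7152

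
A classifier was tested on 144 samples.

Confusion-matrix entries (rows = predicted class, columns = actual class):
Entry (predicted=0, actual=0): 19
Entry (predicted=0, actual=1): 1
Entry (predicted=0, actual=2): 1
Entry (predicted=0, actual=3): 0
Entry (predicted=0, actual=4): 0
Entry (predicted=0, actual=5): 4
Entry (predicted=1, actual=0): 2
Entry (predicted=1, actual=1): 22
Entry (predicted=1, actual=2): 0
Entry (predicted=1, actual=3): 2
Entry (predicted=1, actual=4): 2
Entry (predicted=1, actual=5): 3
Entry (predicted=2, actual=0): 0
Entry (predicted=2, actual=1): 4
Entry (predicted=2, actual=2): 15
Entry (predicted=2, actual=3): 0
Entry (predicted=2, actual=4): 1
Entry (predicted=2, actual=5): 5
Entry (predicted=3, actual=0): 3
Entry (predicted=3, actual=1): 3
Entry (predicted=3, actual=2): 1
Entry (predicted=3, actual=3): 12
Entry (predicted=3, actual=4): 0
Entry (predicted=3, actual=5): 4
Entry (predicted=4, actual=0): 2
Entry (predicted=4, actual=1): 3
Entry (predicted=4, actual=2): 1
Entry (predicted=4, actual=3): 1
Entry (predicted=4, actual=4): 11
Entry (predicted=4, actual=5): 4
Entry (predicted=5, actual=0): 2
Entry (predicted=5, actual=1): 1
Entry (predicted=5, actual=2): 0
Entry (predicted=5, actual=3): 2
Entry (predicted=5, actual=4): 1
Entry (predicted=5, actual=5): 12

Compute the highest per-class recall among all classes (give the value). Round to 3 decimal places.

Per-class recall (TP/(TP+FN)):
  0: TP=19, FN=2+0+3+2+2=9 → 19/28 = 0.6786
  1: TP=22, FN=1+4+3+3+1=12 → 22/34 = 0.6471
  2: TP=15, FN=1+0+1+1+0=3 → 15/18 = 0.8333
  3: TP=12, FN=0+2+0+1+2=5 → 12/17 = 0.7059
  4: TP=11, FN=0+2+1+0+1=4 → 11/15 = 0.7333
  5: TP=12, FN=4+3+5+4+4=20 → 12/32 = 0.3750
Highest is class '2' with recall = 0.833.

0.833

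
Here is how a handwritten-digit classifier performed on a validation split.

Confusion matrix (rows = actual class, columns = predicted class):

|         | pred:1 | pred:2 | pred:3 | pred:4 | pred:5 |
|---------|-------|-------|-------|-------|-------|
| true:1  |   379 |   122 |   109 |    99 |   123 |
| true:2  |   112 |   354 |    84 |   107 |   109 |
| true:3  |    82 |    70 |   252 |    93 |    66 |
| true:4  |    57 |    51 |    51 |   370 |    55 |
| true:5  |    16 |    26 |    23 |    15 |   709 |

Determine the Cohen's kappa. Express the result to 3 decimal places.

Observed agreement pₒ = trace/N = 2064/3534 = 0.5840
Expected agreement pₑ = Σ (rowᵢ·colᵢ)/N² = (832·646 + 766·623 + 563·519 + 584·684 + 789·1062)/3534² = 0.2037
κ = (pₒ − pₑ)/(1 − pₑ) = (0.5840 − 0.2037)/(1 − 0.2037) = 0.478

0.478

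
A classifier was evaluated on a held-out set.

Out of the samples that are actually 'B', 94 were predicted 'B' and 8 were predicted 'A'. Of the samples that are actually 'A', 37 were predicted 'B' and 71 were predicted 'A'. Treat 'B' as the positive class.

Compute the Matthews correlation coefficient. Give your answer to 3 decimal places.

MCC = (TP·TN − FP·FN) / √((TP+FP)(TP+FN)(TN+FP)(TN+FN))
Numerator = 94·71 − 37·8 = 6378
Denominator = √(131·102·108·79) = √114004584 = 10677.2929
MCC = 6378 / 10677.2929 = 0.597

0.597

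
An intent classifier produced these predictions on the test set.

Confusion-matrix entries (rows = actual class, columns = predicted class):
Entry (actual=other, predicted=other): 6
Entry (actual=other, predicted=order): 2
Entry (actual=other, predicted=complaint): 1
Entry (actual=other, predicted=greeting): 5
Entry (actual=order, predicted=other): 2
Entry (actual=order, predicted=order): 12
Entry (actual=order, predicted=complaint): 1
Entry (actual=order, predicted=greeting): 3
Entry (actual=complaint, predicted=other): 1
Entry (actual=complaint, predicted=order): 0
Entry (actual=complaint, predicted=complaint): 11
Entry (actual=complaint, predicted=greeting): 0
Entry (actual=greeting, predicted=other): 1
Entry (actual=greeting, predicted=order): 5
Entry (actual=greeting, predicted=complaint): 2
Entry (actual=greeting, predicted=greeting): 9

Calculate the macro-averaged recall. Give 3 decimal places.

0.635

Per-class recall (TP/(TP+FN)):
  other: TP=6, FN=2+1+5=8 → 6/14 = 0.4286
  order: TP=12, FN=2+1+3=6 → 12/18 = 0.6667
  complaint: TP=11, FN=1+0+0=1 → 11/12 = 0.9167
  greeting: TP=9, FN=1+5+2=8 → 9/17 = 0.5294
Macro-recall = mean = (0.4286 + 0.6667 + 0.9167 + 0.5294) / 4 = 0.635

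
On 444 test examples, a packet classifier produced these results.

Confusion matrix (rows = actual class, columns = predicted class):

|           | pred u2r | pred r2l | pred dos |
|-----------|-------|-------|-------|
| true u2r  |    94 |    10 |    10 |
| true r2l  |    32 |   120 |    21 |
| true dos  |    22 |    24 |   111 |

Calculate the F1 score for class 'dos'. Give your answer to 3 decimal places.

F1 score = 2·TP/(2·TP+FP+FN).
dos: TP=111, FP=10+21=31, FN=22+24=46 → 222/299 = 0.7425

0.742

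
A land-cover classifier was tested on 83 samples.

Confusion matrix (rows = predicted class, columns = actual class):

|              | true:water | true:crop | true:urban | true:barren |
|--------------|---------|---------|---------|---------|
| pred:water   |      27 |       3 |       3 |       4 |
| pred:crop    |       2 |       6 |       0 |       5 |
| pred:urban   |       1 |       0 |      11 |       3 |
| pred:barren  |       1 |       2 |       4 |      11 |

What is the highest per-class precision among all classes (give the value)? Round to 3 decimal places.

0.733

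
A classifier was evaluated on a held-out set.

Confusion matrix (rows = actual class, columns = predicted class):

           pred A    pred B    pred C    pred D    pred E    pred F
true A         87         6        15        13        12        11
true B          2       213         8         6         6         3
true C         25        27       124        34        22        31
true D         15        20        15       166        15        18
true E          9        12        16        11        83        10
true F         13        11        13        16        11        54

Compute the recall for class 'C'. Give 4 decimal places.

0.4715

recall = TP/(TP+FN).
C: TP=124, FN=25+27+34+22+31=139 → 124/263 = 0.47148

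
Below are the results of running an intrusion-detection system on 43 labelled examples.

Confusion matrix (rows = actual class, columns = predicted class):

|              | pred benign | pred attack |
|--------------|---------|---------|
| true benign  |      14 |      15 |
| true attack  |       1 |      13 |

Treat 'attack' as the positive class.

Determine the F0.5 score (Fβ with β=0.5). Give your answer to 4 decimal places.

Fβ = (1+β²)·TP / ((1+β²)·TP + β²·FN + FP), with β²=1/4
= 1.25·13 / (1.25·13 + 0.25·1 + 15) = 0.5159

0.5159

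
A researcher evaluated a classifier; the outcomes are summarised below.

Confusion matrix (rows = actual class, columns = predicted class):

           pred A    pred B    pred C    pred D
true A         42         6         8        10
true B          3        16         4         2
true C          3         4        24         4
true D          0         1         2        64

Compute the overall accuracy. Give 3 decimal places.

Accuracy = trace / total = (42+16+24+64=146) / 193 = 146/193 = 0.756

0.756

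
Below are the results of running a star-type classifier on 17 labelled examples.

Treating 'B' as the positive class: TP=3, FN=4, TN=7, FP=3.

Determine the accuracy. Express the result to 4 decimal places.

0.5882

Accuracy = (TP+TN)/N = (3+7)/17 = 0.5882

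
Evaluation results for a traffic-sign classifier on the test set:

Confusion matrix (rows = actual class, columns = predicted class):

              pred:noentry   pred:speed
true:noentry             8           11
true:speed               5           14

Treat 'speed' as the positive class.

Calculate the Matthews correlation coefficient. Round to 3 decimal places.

MCC = (TP·TN − FP·FN) / √((TP+FP)(TP+FN)(TN+FP)(TN+FN))
Numerator = 14·8 − 11·5 = 57
Denominator = √(25·19·19·13) = √117325 = 342.5274
MCC = 57 / 342.5274 = 0.166

0.166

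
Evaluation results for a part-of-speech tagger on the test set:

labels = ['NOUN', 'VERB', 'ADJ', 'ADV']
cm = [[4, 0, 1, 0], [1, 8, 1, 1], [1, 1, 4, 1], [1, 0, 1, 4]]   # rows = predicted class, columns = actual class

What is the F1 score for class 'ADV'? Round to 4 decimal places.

0.6667

One-vs-rest for 'ADV': TP = diagonal; FP = other classes predicted 'ADV'; FN = 'ADV' predicted as other.
F1 score = 2·TP/(2·TP+FP+FN).
ADV: TP=4, FP=1+0+1=2, FN=0+1+1=2 → 8/12 = 0.66667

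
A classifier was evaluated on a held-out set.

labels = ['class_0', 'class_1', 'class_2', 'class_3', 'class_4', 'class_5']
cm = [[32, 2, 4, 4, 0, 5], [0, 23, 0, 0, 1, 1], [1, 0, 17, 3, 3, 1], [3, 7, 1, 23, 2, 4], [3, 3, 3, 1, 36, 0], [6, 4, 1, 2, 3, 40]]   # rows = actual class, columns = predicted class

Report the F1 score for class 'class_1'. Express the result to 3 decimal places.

0.719

Take TP from the diagonal, FP from the rest of the 'class_1' prediction marginal, FN from the rest of the 'class_1' actual marginal.
F1 score = 2·TP/(2·TP+FP+FN).
class_1: TP=23, FP=2+0+7+3+4=16, FN=0+0+0+1+1=2 → 46/64 = 0.7188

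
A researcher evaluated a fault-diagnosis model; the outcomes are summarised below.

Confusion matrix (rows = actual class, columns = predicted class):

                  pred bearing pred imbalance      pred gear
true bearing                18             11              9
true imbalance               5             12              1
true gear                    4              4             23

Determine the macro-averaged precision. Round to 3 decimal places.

0.603

Per-class precision (TP/(TP+FP)):
  bearing: TP=18, FP=5+4=9 → 18/27 = 0.6667
  imbalance: TP=12, FP=11+4=15 → 12/27 = 0.4444
  gear: TP=23, FP=9+1=10 → 23/33 = 0.6970
Macro-precision = mean = (0.6667 + 0.4444 + 0.6970) / 3 = 0.603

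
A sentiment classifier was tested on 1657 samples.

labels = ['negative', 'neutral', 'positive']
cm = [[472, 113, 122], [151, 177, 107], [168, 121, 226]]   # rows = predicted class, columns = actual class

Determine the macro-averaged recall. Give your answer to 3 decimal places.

Per-class recall (TP/(TP+FN)):
  negative: TP=472, FN=151+168=319 → 472/791 = 0.5967
  neutral: TP=177, FN=113+121=234 → 177/411 = 0.4307
  positive: TP=226, FN=122+107=229 → 226/455 = 0.4967
Macro-recall = mean = (0.5967 + 0.4307 + 0.4967) / 3 = 0.508

0.508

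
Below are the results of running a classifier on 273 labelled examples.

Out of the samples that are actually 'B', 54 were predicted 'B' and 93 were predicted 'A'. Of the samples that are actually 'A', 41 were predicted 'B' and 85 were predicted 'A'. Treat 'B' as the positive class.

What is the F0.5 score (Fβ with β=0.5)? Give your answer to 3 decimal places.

0.512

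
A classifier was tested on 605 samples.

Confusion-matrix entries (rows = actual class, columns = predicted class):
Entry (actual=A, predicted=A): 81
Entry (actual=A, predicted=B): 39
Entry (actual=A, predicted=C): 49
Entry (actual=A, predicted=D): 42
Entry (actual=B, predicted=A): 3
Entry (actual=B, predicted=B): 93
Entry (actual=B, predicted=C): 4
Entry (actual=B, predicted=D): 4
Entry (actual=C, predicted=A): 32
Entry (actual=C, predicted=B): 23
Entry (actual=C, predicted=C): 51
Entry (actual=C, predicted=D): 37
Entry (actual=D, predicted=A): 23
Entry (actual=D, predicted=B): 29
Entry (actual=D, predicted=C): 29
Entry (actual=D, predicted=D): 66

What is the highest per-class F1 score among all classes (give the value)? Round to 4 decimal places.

0.6458

Per-class F1 score (2·TP/(2·TP+FP+FN)):
  A: TP=81, FP=3+32+23=58, FN=39+49+42=130 → 162/350 = 0.46286
  B: TP=93, FP=39+23+29=91, FN=3+4+4=11 → 186/288 = 0.64583
  C: TP=51, FP=49+4+29=82, FN=32+23+37=92 → 102/276 = 0.36957
  D: TP=66, FP=42+4+37=83, FN=23+29+29=81 → 132/296 = 0.44595
Highest is class 'B' with F1 score = 0.6458.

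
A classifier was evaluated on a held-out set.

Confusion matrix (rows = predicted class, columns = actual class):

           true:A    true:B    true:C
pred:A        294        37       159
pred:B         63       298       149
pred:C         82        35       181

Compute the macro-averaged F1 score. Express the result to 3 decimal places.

0.590

Per-class F1 score (2·TP/(2·TP+FP+FN)):
  A: TP=294, FP=37+159=196, FN=63+82=145 → 588/929 = 0.6329
  B: TP=298, FP=63+149=212, FN=37+35=72 → 596/880 = 0.6773
  C: TP=181, FP=82+35=117, FN=159+149=308 → 362/787 = 0.4600
Macro-F1 score = mean = (0.6329 + 0.6773 + 0.4600) / 3 = 0.590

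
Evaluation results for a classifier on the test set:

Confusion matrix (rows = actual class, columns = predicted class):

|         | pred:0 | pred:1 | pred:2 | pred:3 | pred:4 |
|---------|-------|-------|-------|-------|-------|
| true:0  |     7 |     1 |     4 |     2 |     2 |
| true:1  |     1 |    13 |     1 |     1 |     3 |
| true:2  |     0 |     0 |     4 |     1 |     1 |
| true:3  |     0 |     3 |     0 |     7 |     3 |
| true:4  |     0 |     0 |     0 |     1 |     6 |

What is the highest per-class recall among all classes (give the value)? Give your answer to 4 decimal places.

Per-class recall (TP/(TP+FN)):
  0: TP=7, FN=1+4+2+2=9 → 7/16 = 0.43750
  1: TP=13, FN=1+1+1+3=6 → 13/19 = 0.68421
  2: TP=4, FN=0+0+1+1=2 → 4/6 = 0.66667
  3: TP=7, FN=0+3+0+3=6 → 7/13 = 0.53846
  4: TP=6, FN=0+0+0+1=1 → 6/7 = 0.85714
Highest is class '4' with recall = 0.8571.

0.8571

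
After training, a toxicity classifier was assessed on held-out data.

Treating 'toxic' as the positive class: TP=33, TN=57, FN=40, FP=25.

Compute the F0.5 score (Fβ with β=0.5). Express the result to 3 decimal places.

0.541

Fβ = (1+β²)·TP / ((1+β²)·TP + β²·FN + FP), with β²=1/4
= 1.25·33 / (1.25·33 + 0.25·40 + 25) = 0.541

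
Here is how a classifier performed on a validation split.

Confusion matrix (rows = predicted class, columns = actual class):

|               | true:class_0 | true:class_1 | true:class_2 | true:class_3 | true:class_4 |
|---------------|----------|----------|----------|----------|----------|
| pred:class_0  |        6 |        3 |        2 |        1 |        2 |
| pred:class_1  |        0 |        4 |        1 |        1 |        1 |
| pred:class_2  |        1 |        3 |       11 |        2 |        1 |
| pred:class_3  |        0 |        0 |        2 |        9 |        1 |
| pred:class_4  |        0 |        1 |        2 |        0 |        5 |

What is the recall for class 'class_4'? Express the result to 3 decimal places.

recall = TP/(TP+FN).
class_4: TP=5, FN=2+1+1+1=5 → 5/10 = 0.5000

0.500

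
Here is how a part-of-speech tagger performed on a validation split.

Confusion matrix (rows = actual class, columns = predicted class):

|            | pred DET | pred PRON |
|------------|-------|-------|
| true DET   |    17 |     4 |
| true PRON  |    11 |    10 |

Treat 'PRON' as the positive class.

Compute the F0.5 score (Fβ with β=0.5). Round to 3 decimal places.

Fβ = (1+β²)·TP / ((1+β²)·TP + β²·FN + FP), with β²=1/4
= 1.25·10 / (1.25·10 + 0.25·11 + 4) = 0.649

0.649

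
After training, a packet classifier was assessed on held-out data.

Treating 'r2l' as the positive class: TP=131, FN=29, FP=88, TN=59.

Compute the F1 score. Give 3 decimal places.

0.691

Precision = TP/(TP+FP) = 131/219 = 0.5982
Recall = TP/(TP+FN) = 131/160 = 0.8188
F1 = 2·TP/(2·TP+FP+FN) = 262/379 = 0.691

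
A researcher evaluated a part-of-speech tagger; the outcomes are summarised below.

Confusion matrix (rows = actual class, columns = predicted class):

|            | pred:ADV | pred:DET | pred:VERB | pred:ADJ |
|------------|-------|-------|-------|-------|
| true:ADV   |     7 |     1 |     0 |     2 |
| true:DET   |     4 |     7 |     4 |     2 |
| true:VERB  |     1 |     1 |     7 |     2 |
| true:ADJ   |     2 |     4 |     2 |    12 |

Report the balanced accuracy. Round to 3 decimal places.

0.587

Balanced accuracy = mean of per-class recall.
  ADV: recall = 7/10 = 0.7000
  DET: recall = 7/17 = 0.4118
  VERB: recall = 7/11 = 0.6364
  ADJ: recall = 12/20 = 0.6000
Mean = (0.7000 + 0.4118 + 0.6364 + 0.6000) / 4 = 0.587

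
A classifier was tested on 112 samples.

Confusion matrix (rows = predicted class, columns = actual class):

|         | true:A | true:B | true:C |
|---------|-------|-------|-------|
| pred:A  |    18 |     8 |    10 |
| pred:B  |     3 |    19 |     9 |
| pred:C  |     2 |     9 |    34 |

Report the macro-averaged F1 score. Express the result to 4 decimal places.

0.6237

Per-class F1 score (2·TP/(2·TP+FP+FN)):
  A: TP=18, FP=8+10=18, FN=3+2=5 → 36/59 = 0.61017
  B: TP=19, FP=3+9=12, FN=8+9=17 → 38/67 = 0.56716
  C: TP=34, FP=2+9=11, FN=10+9=19 → 68/98 = 0.69388
Macro-F1 score = mean = (0.61017 + 0.56716 + 0.69388) / 3 = 0.6237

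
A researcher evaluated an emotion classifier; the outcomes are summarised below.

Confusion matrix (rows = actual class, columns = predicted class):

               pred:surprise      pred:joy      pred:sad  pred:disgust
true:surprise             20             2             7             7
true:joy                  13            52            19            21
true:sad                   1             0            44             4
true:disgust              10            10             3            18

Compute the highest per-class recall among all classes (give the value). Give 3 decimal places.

0.898

Per-class recall (TP/(TP+FN)):
  surprise: TP=20, FN=2+7+7=16 → 20/36 = 0.5556
  joy: TP=52, FN=13+19+21=53 → 52/105 = 0.4952
  sad: TP=44, FN=1+0+4=5 → 44/49 = 0.8980
  disgust: TP=18, FN=10+10+3=23 → 18/41 = 0.4390
Highest is class 'sad' with recall = 0.898.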